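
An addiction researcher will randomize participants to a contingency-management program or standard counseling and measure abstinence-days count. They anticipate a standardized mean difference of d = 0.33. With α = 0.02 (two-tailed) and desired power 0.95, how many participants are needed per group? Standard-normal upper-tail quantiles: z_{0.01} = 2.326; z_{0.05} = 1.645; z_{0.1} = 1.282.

For two independent groups with equal n: n = 2·((z_{α/2} + z_β) / d)².
z_{α/2} + z_β = 2.326 + 1.645 = 3.971.
n = 2 × (3.971 / 0.33)² = 2 × 12.033² = 2 × 144.80 = 289.6.
Round up to the next whole participant.

n = 290 per group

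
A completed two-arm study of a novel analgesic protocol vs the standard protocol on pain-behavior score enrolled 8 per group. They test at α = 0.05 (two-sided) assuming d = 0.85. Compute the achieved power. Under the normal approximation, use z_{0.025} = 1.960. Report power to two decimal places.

For two equal groups, power = Φ(d·√(n/2) − z_{α/2}).
d·√(n/2) = 0.85 × √(8/2) = 0.85 × 2.000 = 1.700.
z_β = 1.700 − 1.960 = -0.260.
Power = Φ(-0.260) = 0.397.

power ≈ 0.40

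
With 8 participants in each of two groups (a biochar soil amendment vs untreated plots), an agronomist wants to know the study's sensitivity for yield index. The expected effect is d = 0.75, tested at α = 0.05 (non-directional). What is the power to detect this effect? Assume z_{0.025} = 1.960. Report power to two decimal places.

For two equal groups, power = Φ(d·√(n/2) − z_{α/2}).
d·√(n/2) = 0.75 × √(8/2) = 0.75 × 2.000 = 1.500.
z_β = 1.500 − 1.960 = -0.460.
Power = Φ(-0.460) = 0.323.

power ≈ 0.32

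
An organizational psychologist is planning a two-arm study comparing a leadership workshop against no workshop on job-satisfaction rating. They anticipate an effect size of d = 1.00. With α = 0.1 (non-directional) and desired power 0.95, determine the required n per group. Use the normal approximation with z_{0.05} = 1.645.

n = 22 per group

For two independent groups with equal n: n = 2·((z_{α/2} + z_β) / d)².
z_{α/2} + z_β = 1.645 + 1.645 = 3.290.
n = 2 × (3.290 / 1.00)² = 2 × 3.290² = 2 × 10.82 = 21.6.
Round up to the next whole participant.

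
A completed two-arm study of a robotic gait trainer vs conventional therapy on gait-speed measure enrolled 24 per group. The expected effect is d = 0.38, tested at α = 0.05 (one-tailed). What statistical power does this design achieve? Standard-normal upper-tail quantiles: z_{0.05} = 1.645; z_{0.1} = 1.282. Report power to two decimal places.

power ≈ 0.37

For two equal groups, power = Φ(d·√(n/2) − z_{α}).
d·√(n/2) = 0.38 × √(24/2) = 0.38 × 3.464 = 1.316.
z_β = 1.316 − 1.645 = -0.329.
Power = Φ(-0.329) = 0.371.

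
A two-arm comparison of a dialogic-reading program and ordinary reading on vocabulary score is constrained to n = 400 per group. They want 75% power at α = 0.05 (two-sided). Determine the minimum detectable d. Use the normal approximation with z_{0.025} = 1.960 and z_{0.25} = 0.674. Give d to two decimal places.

For two independent groups of n = 400 each: d_min = (z_{α/2} + z_β)·√(2/n).
z-sum = 1.960 + 0.674 = 2.634.
d_min = 2.634 × √(2/400) = 2.634 × 0.0707 = 0.186.

d_min ≈ 0.19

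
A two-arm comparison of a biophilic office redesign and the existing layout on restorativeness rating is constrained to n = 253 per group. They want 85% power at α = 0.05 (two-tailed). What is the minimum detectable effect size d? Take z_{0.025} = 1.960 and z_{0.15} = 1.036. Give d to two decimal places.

For two independent groups of n = 253 each: d_min = (z_{α/2} + z_β)·√(2/n).
z-sum = 1.960 + 1.036 = 2.996.
d_min = 2.996 × √(2/253) = 2.996 × 0.0889 = 0.266.

d_min ≈ 0.27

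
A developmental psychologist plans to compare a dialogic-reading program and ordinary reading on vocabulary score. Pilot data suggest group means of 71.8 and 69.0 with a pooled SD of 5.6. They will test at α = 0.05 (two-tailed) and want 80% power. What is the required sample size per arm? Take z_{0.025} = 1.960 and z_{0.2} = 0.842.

Cohen's d = |M₁ − M₂| / SD_pooled = |71.8 − 69.0| / 5.6 = 2.8 / 5.6 = 0.500.
For two independent groups with equal n: n = 2·((z_{α/2} + z_β) / d)².
z_{α/2} + z_β = 1.960 + 0.842 = 2.802.
n = 2 × (2.802 / 0.500)² = 2 × 5.604² = 2 × 31.40 = 62.8.
Round up to the next whole participant.

n = 63 per group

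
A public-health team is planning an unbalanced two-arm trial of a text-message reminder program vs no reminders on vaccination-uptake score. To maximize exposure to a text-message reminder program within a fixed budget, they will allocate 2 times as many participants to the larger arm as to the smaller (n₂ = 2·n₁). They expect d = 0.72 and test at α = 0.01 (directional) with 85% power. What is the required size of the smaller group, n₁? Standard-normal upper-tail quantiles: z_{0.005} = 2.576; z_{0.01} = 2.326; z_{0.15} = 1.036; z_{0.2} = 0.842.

With allocation ratio k = n₂/n₁ = 2, Var(x̄₁−x̄₂) = σ²(1/n₁ + 1/(k·n₁)) = σ²·(k+1)/(k·n₁).
So n₁ = (1 + 1/k)·((z_{α} + z_β)/d)² = 1.500 × (3.362/0.72)².
n₁ = 1.500 × 21.80 = 32.7.
Round up: n₁ = 33, giving n₂ = 2 × 33 = 66.

n₁ = 33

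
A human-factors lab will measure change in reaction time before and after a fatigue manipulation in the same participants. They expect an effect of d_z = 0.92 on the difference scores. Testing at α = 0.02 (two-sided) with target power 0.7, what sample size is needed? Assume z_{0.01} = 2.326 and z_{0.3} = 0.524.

n = 10 pairs

For a paired (one-sample on differences) test: n = ((z_{α/2} + z_β) / d)².
z_{α/2} + z_β = 2.326 + 0.524 = 2.850.
n = (2.850 / 0.92)² = 3.098² = 9.60.
Round up.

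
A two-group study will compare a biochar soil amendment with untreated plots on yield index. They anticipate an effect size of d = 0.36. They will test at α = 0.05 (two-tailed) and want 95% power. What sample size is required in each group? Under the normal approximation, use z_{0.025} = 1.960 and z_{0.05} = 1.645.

For two independent groups with equal n: n = 2·((z_{α/2} + z_β) / d)².
z_{α/2} + z_β = 1.960 + 1.645 = 3.605.
n = 2 × (3.605 / 0.36)² = 2 × 10.014² = 2 × 100.28 = 200.6.
Round up to the next whole participant.

n = 201 per group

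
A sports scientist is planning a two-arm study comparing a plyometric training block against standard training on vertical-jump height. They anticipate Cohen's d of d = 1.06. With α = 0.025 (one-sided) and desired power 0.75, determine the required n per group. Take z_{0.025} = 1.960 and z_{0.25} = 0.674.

For two independent groups with equal n: n = 2·((z_{α} + z_β) / d)².
z_{α} + z_β = 1.960 + 0.674 = 2.634.
n = 2 × (2.634 / 1.06)² = 2 × 2.485² = 2 × 6.17 = 12.3.
Round up to the next whole participant.

n = 13 per group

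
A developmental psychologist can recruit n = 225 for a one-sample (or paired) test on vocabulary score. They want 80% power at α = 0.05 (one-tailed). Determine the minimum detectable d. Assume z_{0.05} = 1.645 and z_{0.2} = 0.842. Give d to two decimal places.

d_min ≈ 0.17

For a single sample (or paired design) of n = 225: d_min = (z_{α} + z_β)/√n.
z-sum = 1.645 + 0.842 = 2.487.
d_min = 2.487 / √225 = 2.487 / 15.000 = 0.166.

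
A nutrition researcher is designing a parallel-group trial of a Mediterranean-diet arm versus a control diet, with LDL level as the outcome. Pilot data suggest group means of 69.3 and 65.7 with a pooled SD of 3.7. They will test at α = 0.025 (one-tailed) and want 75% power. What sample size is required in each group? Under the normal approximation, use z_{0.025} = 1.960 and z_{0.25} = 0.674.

Cohen's d = |M₁ − M₂| / SD_pooled = |69.3 − 65.7| / 3.7 = 3.6 / 3.7 = 0.973.
For two independent groups with equal n: n = 2·((z_{α} + z_β) / d)².
z_{α} + z_β = 1.960 + 0.674 = 2.634.
n = 2 × (2.634 / 0.973)² = 2 × 2.707² = 2 × 7.33 = 14.7.
Round up to the next whole participant.

n = 15 per group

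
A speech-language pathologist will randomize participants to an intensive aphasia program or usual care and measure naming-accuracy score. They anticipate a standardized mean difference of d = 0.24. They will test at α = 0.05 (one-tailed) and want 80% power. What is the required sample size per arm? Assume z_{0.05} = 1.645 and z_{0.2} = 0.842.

For two independent groups with equal n: n = 2·((z_{α} + z_β) / d)².
z_{α} + z_β = 1.645 + 0.842 = 2.487.
n = 2 × (2.487 / 0.24)² = 2 × 10.363² = 2 × 107.38 = 214.8.
Round up to the next whole participant.

n = 215 per group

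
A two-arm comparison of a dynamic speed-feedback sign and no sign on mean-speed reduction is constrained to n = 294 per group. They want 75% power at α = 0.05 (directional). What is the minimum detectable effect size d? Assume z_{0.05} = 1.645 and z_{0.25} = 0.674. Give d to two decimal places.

d_min ≈ 0.19

For two independent groups of n = 294 each: d_min = (z_{α} + z_β)·√(2/n).
z-sum = 1.645 + 0.674 = 2.319.
d_min = 2.319 × √(2/294) = 2.319 × 0.0825 = 0.191.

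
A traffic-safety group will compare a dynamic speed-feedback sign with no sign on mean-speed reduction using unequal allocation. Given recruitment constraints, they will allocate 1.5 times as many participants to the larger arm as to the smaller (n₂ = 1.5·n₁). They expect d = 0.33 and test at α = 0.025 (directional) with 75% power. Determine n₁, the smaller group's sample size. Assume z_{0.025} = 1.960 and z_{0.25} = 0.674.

n₁ = 107

With allocation ratio k = n₂/n₁ = 1.5, Var(x̄₁−x̄₂) = σ²(1/n₁ + 1/(k·n₁)) = σ²·(k+1)/(k·n₁).
So n₁ = (1 + 1/k)·((z_{α} + z_β)/d)² = 1.667 × (2.634/0.33)².
n₁ = 1.667 × 63.71 = 106.2.
Round up: n₁ = 107, giving n₂ = ⌈1.5 × 107⌉ = ⌈160.5⌉ = 161.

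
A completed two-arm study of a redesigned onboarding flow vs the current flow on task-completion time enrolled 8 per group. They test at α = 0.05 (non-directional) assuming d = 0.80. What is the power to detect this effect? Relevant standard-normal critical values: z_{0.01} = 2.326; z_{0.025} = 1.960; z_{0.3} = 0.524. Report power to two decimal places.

power ≈ 0.36

For two equal groups, power = Φ(d·√(n/2) − z_{α/2}).
d·√(n/2) = 0.80 × √(8/2) = 0.80 × 2.000 = 1.600.
z_β = 1.600 − 1.960 = -0.360.
Power = Φ(-0.360) = 0.359.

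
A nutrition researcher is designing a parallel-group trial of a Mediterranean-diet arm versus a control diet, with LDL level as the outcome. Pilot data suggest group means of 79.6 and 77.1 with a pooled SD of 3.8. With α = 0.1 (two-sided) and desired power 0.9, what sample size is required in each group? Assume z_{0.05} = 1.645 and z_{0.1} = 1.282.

n = 40 per group

Cohen's d = |M₁ − M₂| / SD_pooled = |79.6 − 77.1| / 3.8 = 2.5 / 3.8 = 0.658.
For two independent groups with equal n: n = 2·((z_{α/2} + z_β) / d)².
z_{α/2} + z_β = 1.645 + 1.282 = 2.927.
n = 2 × (2.927 / 0.658)² = 2 × 4.448² = 2 × 19.79 = 39.6.
Round up to the next whole participant.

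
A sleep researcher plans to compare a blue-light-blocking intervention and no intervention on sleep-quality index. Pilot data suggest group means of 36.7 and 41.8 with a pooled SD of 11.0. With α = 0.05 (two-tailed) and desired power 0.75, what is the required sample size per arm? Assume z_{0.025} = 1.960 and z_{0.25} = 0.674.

n = 65 per group

Cohen's d = |M₁ − M₂| / SD_pooled = |36.7 − 41.8| / 11.0 = 5.1 / 11.0 = 0.464.
For two independent groups with equal n: n = 2·((z_{α/2} + z_β) / d)².
z_{α/2} + z_β = 1.960 + 0.674 = 2.634.
n = 2 × (2.634 / 0.464)² = 2 × 5.677² = 2 × 32.23 = 64.5.
Round up to the next whole participant.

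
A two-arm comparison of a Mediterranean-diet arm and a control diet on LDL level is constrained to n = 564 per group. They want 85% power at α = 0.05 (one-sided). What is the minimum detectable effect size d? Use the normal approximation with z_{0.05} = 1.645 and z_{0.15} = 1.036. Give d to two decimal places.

d_min ≈ 0.16

For two independent groups of n = 564 each: d_min = (z_{α} + z_β)·√(2/n).
z-sum = 1.645 + 1.036 = 2.681.
d_min = 2.681 × √(2/564) = 2.681 × 0.0595 = 0.160.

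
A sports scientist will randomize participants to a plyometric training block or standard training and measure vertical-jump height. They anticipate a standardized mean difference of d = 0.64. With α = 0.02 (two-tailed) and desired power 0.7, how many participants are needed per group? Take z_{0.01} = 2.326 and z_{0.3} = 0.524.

For two independent groups with equal n: n = 2·((z_{α/2} + z_β) / d)².
z_{α/2} + z_β = 2.326 + 0.524 = 2.850.
n = 2 × (2.850 / 0.64)² = 2 × 4.453² = 2 × 19.83 = 39.7.
Round up to the next whole participant.

n = 40 per group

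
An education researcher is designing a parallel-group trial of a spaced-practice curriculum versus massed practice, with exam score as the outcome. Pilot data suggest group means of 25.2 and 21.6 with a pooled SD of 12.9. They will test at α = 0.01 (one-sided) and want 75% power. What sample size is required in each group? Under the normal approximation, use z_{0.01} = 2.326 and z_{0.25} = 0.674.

n = 232 per group

Cohen's d = |M₁ − M₂| / SD_pooled = |25.2 − 21.6| / 12.9 = 3.6 / 12.9 = 0.279.
For two independent groups with equal n: n = 2·((z_{α} + z_β) / d)².
z_{α} + z_β = 2.326 + 0.674 = 3.000.
n = 2 × (3.000 / 0.279)² = 2 × 10.753² = 2 × 115.62 = 231.2.
Round up to the next whole participant.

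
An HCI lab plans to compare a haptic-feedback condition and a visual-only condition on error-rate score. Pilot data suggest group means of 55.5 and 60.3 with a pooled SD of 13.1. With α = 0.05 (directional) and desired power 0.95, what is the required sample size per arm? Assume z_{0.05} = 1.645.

n = 162 per group

Cohen's d = |M₁ − M₂| / SD_pooled = |55.5 − 60.3| / 13.1 = 4.8 / 13.1 = 0.366.
For two independent groups with equal n: n = 2·((z_{α} + z_β) / d)².
z_{α} + z_β = 1.645 + 1.645 = 3.290.
n = 2 × (3.290 / 0.366)² = 2 × 8.989² = 2 × 80.80 = 161.6.
Round up to the next whole participant.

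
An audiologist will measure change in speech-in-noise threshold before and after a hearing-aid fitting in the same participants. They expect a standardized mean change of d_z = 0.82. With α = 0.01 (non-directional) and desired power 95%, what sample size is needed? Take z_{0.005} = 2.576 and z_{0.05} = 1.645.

For a paired (one-sample on differences) test: n = ((z_{α/2} + z_β) / d)².
z_{α/2} + z_β = 2.576 + 1.645 = 4.221.
n = (4.221 / 0.82)² = 5.148² = 26.50.
Round up.

n = 27 pairs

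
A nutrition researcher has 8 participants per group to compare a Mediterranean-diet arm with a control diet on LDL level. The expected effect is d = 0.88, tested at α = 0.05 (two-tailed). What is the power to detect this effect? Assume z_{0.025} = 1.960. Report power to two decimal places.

power ≈ 0.42

For two equal groups, power = Φ(d·√(n/2) − z_{α/2}).
d·√(n/2) = 0.88 × √(8/2) = 0.88 × 2.000 = 1.760.
z_β = 1.760 − 1.960 = -0.200.
Power = Φ(-0.200) = 0.421.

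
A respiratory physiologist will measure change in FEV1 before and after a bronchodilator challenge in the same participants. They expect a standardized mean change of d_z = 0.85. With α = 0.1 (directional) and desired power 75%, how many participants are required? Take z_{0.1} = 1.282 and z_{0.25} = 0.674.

n = 6 pairs

For a paired (one-sample on differences) test: n = ((z_{α} + z_β) / d)².
z_{α} + z_β = 1.282 + 0.674 = 1.956.
n = (1.956 / 0.85)² = 2.301² = 5.30.
Round up.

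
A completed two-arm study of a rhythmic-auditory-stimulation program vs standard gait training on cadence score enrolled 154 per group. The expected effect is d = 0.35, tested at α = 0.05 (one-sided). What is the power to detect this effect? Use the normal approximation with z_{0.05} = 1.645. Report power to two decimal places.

For two equal groups, power = Φ(d·√(n/2) − z_{α}).
d·√(n/2) = 0.35 × √(154/2) = 0.35 × 8.775 = 3.071.
z_β = 3.071 − 1.645 = 1.426.
Power = Φ(1.426) = 0.923.

power ≈ 0.92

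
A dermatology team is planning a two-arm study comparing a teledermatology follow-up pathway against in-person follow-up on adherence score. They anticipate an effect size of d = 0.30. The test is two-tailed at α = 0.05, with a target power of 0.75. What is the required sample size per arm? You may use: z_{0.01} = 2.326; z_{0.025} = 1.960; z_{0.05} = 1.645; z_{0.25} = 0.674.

For two independent groups with equal n: n = 2·((z_{α/2} + z_β) / d)².
z_{α/2} + z_β = 1.960 + 0.674 = 2.634.
n = 2 × (2.634 / 0.30)² = 2 × 8.780² = 2 × 77.09 = 154.2.
Round up to the next whole participant.

n = 155 per group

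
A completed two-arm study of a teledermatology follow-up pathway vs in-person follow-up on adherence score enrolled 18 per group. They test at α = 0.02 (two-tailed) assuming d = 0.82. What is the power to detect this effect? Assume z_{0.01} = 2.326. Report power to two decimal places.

For two equal groups, power = Φ(d·√(n/2) − z_{α/2}).
d·√(n/2) = 0.82 × √(18/2) = 0.82 × 3.000 = 2.460.
z_β = 2.460 − 2.326 = 0.134.
Power = Φ(0.134) = 0.553.

power ≈ 0.55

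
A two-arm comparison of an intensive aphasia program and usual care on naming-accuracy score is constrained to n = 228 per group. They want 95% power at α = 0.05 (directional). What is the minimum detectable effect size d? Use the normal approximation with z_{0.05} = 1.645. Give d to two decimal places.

For two independent groups of n = 228 each: d_min = (z_{α} + z_β)·√(2/n).
z-sum = 1.645 + 1.645 = 3.290.
d_min = 3.290 × √(2/228) = 3.290 × 0.0937 = 0.308.

d_min ≈ 0.31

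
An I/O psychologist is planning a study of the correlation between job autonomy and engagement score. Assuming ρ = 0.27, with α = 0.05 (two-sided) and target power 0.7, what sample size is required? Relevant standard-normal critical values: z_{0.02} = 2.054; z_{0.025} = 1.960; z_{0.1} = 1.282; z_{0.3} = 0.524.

Fisher's z: C = ½·ln((1+r)/(1−r)) = ½·ln(1.7397) = 0.2769.
n = ((z_{α/2} + z_β)/C)² + 3.
(1.960 + 0.524) / 0.2769 = 2.484 / 0.2769 = 8.971.
n = 8.971² + 3 = 80.47 + 3 = 83.5.
Round up.

n = 84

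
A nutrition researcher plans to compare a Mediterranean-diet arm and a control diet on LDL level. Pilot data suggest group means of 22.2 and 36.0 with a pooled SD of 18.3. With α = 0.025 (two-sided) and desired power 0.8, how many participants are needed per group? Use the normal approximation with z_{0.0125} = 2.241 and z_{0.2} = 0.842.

n = 34 per group

Cohen's d = |M₁ − M₂| / SD_pooled = |22.2 − 36.0| / 18.3 = 13.8 / 18.3 = 0.754.
For two independent groups with equal n: n = 2·((z_{α/2} + z_β) / d)².
z_{α/2} + z_β = 2.241 + 0.842 = 3.083.
n = 2 × (3.083 / 0.754)² = 2 × 4.089² = 2 × 16.72 = 33.4.
Round up to the next whole participant.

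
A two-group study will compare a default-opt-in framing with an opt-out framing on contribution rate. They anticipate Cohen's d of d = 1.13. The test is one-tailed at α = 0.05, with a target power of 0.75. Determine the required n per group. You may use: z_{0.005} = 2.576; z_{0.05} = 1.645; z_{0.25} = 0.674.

For two independent groups with equal n: n = 2·((z_{α} + z_β) / d)².
z_{α} + z_β = 1.645 + 0.674 = 2.319.
n = 2 × (2.319 / 1.13)² = 2 × 2.052² = 2 × 4.21 = 8.4.
Round up to the next whole participant.

n = 9 per group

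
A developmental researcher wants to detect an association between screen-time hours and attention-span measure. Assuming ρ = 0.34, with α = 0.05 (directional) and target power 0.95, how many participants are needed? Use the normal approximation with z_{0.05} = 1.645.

Fisher's z: C = ½·ln((1+r)/(1−r)) = ½·ln(2.0303) = 0.3541.
n = ((z_{α} + z_β)/C)² + 3.
(1.645 + 1.645) / 0.3541 = 3.290 / 0.3541 = 9.291.
n = 9.291² + 3 = 86.33 + 3 = 89.3.
Round up.

n = 90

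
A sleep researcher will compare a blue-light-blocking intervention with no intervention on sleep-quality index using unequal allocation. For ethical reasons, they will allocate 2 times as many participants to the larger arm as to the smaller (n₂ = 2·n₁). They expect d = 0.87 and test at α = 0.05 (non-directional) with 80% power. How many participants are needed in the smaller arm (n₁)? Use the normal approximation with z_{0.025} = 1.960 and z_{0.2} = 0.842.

n₁ = 16

With allocation ratio k = n₂/n₁ = 2, Var(x̄₁−x̄₂) = σ²(1/n₁ + 1/(k·n₁)) = σ²·(k+1)/(k·n₁).
So n₁ = (1 + 1/k)·((z_{α/2} + z_β)/d)² = 1.500 × (2.802/0.87)².
n₁ = 1.500 × 10.37 = 15.6.
Round up: n₁ = 16, giving n₂ = 2 × 16 = 32.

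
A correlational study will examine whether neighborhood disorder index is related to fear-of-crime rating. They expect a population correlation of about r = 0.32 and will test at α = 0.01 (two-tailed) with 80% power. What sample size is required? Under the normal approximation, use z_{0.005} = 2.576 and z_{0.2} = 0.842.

n = 110

Fisher's z: C = ½·ln((1+r)/(1−r)) = ½·ln(1.9412) = 0.3316.
n = ((z_{α/2} + z_β)/C)² + 3.
(2.576 + 0.842) / 0.3316 = 3.418 / 0.3316 = 10.308.
n = 10.308² + 3 = 106.25 + 3 = 109.2.
Round up.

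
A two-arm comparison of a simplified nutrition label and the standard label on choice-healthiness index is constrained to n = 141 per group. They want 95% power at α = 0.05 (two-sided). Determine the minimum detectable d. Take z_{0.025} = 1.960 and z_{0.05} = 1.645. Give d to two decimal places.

d_min ≈ 0.43

For two independent groups of n = 141 each: d_min = (z_{α/2} + z_β)·√(2/n).
z-sum = 1.960 + 1.645 = 3.605.
d_min = 3.605 × √(2/141) = 3.605 × 0.1191 = 0.429.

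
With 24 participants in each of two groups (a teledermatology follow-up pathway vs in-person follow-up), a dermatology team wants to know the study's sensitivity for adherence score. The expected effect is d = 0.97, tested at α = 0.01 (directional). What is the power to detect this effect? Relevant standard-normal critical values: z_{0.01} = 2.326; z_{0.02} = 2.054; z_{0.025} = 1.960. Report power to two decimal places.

power ≈ 0.85

For two equal groups, power = Φ(d·√(n/2) − z_{α}).
d·√(n/2) = 0.97 × √(24/2) = 0.97 × 3.464 = 3.360.
z_β = 3.360 − 2.326 = 1.034.
Power = Φ(1.034) = 0.849.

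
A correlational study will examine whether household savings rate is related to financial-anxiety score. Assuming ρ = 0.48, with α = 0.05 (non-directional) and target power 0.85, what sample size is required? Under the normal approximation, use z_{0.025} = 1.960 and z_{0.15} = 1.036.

n = 36

Fisher's z: C = ½·ln((1+r)/(1−r)) = ½·ln(2.8462) = 0.5230.
n = ((z_{α/2} + z_β)/C)² + 3.
(1.960 + 1.036) / 0.5230 = 2.996 / 0.5230 = 5.728.
n = 5.728² + 3 = 32.82 + 3 = 35.8.
Round up.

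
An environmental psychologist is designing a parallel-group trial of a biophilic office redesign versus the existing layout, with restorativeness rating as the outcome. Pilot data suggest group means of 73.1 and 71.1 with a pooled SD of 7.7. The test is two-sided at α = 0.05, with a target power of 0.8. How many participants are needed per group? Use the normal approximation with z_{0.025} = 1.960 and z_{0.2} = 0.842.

Cohen's d = |M₁ − M₂| / SD_pooled = |73.1 − 71.1| / 7.7 = 2.0 / 7.7 = 0.260.
For two independent groups with equal n: n = 2·((z_{α/2} + z_β) / d)².
z_{α/2} + z_β = 1.960 + 0.842 = 2.802.
n = 2 × (2.802 / 0.260)² = 2 × 10.777² = 2 × 116.14 = 232.3.
Round up to the next whole participant.

n = 233 per group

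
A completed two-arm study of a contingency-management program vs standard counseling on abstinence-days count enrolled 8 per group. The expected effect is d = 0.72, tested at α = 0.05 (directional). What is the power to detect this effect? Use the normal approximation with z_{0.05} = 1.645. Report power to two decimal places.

power ≈ 0.42

For two equal groups, power = Φ(d·√(n/2) − z_{α}).
d·√(n/2) = 0.72 × √(8/2) = 0.72 × 2.000 = 1.440.
z_β = 1.440 − 1.645 = -0.205.
Power = Φ(-0.205) = 0.419.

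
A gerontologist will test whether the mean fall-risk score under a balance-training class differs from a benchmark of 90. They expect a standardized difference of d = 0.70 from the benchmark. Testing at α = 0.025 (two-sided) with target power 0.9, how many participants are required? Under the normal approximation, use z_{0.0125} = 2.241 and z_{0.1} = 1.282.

n = 26

For a one-sample test: n = ((z_{α/2} + z_β) / d)².
z_{α/2} + z_β = 2.241 + 1.282 = 3.523.
n = (3.523 / 0.70)² = 5.033² = 25.33.
Round up.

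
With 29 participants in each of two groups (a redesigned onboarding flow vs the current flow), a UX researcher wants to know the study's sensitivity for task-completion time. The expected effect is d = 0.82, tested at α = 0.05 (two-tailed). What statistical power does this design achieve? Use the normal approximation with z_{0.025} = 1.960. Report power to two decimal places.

power ≈ 0.88

For two equal groups, power = Φ(d·√(n/2) − z_{α/2}).
d·√(n/2) = 0.82 × √(29/2) = 0.82 × 3.808 = 3.122.
z_β = 3.122 − 1.960 = 1.162.
Power = Φ(1.162) = 0.877.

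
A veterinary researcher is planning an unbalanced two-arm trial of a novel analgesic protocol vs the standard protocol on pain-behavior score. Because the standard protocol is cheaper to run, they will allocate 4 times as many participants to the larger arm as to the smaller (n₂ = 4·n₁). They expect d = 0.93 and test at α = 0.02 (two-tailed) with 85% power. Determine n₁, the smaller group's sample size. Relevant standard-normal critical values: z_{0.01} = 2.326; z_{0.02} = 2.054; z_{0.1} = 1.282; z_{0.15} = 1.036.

With allocation ratio k = n₂/n₁ = 4, Var(x̄₁−x̄₂) = σ²(1/n₁ + 1/(k·n₁)) = σ²·(k+1)/(k·n₁).
So n₁ = (1 + 1/k)·((z_{α/2} + z_β)/d)² = 1.250 × (3.362/0.93)².
n₁ = 1.250 × 13.07 = 16.3.
Round up: n₁ = 17, giving n₂ = 4 × 17 = 68.

n₁ = 17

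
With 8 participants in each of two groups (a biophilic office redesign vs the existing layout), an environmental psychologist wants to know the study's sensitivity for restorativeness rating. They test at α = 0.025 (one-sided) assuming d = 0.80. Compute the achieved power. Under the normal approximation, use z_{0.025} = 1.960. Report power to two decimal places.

power ≈ 0.36

For two equal groups, power = Φ(d·√(n/2) − z_{α}).
d·√(n/2) = 0.80 × √(8/2) = 0.80 × 2.000 = 1.600.
z_β = 1.600 − 1.960 = -0.360.
Power = Φ(-0.360) = 0.359.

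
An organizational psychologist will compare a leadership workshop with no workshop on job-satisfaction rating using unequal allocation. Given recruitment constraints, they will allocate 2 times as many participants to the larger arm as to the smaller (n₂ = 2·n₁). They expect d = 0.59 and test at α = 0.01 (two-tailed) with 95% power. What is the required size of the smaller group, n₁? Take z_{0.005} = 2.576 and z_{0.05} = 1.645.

With allocation ratio k = n₂/n₁ = 2, Var(x̄₁−x̄₂) = σ²(1/n₁ + 1/(k·n₁)) = σ²·(k+1)/(k·n₁).
So n₁ = (1 + 1/k)·((z_{α/2} + z_β)/d)² = 1.500 × (4.221/0.59)².
n₁ = 1.500 × 51.18 = 76.8.
Round up: n₁ = 77, giving n₂ = 2 × 77 = 154.

n₁ = 77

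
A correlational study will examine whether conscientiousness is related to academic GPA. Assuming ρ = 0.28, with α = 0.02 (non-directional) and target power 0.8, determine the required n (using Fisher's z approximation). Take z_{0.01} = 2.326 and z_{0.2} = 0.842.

n = 125

Fisher's z: C = ½·ln((1+r)/(1−r)) = ½·ln(1.7778) = 0.2877.
n = ((z_{α/2} + z_β)/C)² + 3.
(2.326 + 0.842) / 0.2877 = 3.168 / 0.2877 = 11.011.
n = 11.011² + 3 = 121.25 + 3 = 124.3.
Round up.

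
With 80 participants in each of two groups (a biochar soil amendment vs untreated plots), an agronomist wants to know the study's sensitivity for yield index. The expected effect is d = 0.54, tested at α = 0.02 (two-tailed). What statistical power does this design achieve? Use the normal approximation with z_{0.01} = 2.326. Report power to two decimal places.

power ≈ 0.86

For two equal groups, power = Φ(d·√(n/2) − z_{α/2}).
d·√(n/2) = 0.54 × √(80/2) = 0.54 × 6.325 = 3.415.
z_β = 3.415 − 2.326 = 1.089.
Power = Φ(1.089) = 0.862.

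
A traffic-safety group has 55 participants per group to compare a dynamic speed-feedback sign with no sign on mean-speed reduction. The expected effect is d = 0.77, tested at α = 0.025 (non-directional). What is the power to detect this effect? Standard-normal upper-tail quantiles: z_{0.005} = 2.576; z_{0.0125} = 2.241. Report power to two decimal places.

power ≈ 0.96

For two equal groups, power = Φ(d·√(n/2) − z_{α/2}).
d·√(n/2) = 0.77 × √(55/2) = 0.77 × 5.244 = 4.038.
z_β = 4.038 − 2.241 = 1.797.
Power = Φ(1.797) = 0.964.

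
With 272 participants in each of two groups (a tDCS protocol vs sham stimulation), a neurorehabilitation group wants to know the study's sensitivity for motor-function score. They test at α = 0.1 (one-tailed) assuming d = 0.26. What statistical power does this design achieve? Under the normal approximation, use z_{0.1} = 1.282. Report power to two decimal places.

For two equal groups, power = Φ(d·√(n/2) − z_{α}).
d·√(n/2) = 0.26 × √(272/2) = 0.26 × 11.662 = 3.032.
z_β = 3.032 − 1.282 = 1.750.
Power = Φ(1.750) = 0.960.

power ≈ 0.96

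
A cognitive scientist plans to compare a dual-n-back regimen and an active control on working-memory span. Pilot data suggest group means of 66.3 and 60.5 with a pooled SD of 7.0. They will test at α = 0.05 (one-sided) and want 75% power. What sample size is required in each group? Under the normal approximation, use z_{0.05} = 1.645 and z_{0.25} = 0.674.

Cohen's d = |M₁ − M₂| / SD_pooled = |66.3 − 60.5| / 7.0 = 5.8 / 7.0 = 0.829.
For two independent groups with equal n: n = 2·((z_{α} + z_β) / d)².
z_{α} + z_β = 1.645 + 0.674 = 2.319.
n = 2 × (2.319 / 0.829)² = 2 × 2.797² = 2 × 7.83 = 15.7.
Round up to the next whole participant.

n = 16 per group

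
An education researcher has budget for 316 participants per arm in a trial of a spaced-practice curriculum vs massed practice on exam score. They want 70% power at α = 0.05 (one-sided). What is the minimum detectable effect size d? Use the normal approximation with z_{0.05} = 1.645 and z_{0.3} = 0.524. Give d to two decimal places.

For two independent groups of n = 316 each: d_min = (z_{α} + z_β)·√(2/n).
z-sum = 1.645 + 0.524 = 2.169.
d_min = 2.169 × √(2/316) = 2.169 × 0.0796 = 0.173.

d_min ≈ 0.17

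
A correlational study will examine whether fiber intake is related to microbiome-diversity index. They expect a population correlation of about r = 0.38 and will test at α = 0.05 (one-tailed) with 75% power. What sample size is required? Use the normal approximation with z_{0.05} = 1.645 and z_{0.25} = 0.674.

Fisher's z: C = ½·ln((1+r)/(1−r)) = ½·ln(2.2258) = 0.4001.
n = ((z_{α} + z_β)/C)² + 3.
(1.645 + 0.674) / 0.4001 = 2.319 / 0.4001 = 5.796.
n = 5.796² + 3 = 33.59 + 3 = 36.6.
Round up.

n = 37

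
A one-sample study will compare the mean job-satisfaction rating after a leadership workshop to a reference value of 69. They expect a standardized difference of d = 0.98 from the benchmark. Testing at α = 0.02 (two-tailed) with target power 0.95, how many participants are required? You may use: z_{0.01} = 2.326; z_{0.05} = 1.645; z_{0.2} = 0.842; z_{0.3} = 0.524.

n = 17

For a one-sample test: n = ((z_{α/2} + z_β) / d)².
z_{α/2} + z_β = 2.326 + 1.645 = 3.971.
n = (3.971 / 0.98)² = 4.052² = 16.42.
Round up.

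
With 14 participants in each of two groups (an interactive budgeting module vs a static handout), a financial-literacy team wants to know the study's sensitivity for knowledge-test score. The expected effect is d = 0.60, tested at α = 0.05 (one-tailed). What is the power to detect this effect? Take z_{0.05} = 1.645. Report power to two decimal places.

power ≈ 0.48

For two equal groups, power = Φ(d·√(n/2) − z_{α}).
d·√(n/2) = 0.60 × √(14/2) = 0.60 × 2.646 = 1.587.
z_β = 1.587 − 1.645 = -0.058.
Power = Φ(-0.058) = 0.477.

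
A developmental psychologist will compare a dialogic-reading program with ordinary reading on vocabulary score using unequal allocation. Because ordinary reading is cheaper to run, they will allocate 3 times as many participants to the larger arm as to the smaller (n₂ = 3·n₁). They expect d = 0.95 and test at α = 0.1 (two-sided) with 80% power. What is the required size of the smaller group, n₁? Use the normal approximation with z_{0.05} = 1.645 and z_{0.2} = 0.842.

With allocation ratio k = n₂/n₁ = 3, Var(x̄₁−x̄₂) = σ²(1/n₁ + 1/(k·n₁)) = σ²·(k+1)/(k·n₁).
So n₁ = (1 + 1/k)·((z_{α/2} + z_β)/d)² = 1.333 × (2.487/0.95)².
n₁ = 1.333 × 6.85 = 9.1.
Round up: n₁ = 10, giving n₂ = 3 × 10 = 30.

n₁ = 10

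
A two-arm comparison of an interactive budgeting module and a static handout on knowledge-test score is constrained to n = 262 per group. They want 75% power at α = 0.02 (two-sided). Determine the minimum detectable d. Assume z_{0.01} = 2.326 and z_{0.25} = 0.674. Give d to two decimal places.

d_min ≈ 0.26

For two independent groups of n = 262 each: d_min = (z_{α/2} + z_β)·√(2/n).
z-sum = 2.326 + 0.674 = 3.000.
d_min = 3.000 × √(2/262) = 3.000 × 0.0874 = 0.262.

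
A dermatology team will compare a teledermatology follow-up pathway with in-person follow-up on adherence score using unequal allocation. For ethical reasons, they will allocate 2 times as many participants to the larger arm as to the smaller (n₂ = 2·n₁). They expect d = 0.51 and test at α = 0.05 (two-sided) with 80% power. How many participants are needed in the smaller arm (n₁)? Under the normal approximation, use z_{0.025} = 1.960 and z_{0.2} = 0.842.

With allocation ratio k = n₂/n₁ = 2, Var(x̄₁−x̄₂) = σ²(1/n₁ + 1/(k·n₁)) = σ²·(k+1)/(k·n₁).
So n₁ = (1 + 1/k)·((z_{α/2} + z_β)/d)² = 1.500 × (2.802/0.51)².
n₁ = 1.500 × 30.19 = 45.3.
Round up: n₁ = 46, giving n₂ = 2 × 46 = 92.

n₁ = 46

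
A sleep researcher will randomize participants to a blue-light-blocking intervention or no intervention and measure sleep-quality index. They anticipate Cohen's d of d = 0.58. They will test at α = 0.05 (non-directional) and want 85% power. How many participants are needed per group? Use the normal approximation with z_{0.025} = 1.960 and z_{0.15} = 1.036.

For two independent groups with equal n: n = 2·((z_{α/2} + z_β) / d)².
z_{α/2} + z_β = 1.960 + 1.036 = 2.996.
n = 2 × (2.996 / 0.58)² = 2 × 5.166² = 2 × 26.68 = 53.4.
Round up to the next whole participant.

n = 54 per group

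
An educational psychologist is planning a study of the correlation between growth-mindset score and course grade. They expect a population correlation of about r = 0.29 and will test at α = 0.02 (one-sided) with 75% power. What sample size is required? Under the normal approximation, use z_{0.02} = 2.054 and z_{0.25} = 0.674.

Fisher's z: C = ½·ln((1+r)/(1−r)) = ½·ln(1.8169) = 0.2986.
n = ((z_{α} + z_β)/C)² + 3.
(2.054 + 0.674) / 0.2986 = 2.728 / 0.2986 = 9.136.
n = 9.136² + 3 = 83.47 + 3 = 86.5.
Round up.

n = 87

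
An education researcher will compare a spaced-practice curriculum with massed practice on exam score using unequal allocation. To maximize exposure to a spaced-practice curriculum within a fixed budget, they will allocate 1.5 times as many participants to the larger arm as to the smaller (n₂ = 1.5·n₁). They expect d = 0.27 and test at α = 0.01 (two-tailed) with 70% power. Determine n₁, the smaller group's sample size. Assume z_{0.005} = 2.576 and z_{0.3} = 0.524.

n₁ = 220

With allocation ratio k = n₂/n₁ = 1.5, Var(x̄₁−x̄₂) = σ²(1/n₁ + 1/(k·n₁)) = σ²·(k+1)/(k·n₁).
So n₁ = (1 + 1/k)·((z_{α/2} + z_β)/d)² = 1.667 × (3.100/0.27)².
n₁ = 1.667 × 131.82 = 219.7.
Round up: n₁ = 220, giving n₂ = 1.5 × 220 = 330.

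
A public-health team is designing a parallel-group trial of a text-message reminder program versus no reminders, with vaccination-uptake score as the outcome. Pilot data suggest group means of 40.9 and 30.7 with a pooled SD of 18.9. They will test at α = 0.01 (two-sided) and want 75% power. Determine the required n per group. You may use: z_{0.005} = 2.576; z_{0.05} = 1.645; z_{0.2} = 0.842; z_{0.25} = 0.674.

n = 73 per group

Cohen's d = |M₁ − M₂| / SD_pooled = |40.9 − 30.7| / 18.9 = 10.2 / 18.9 = 0.540.
For two independent groups with equal n: n = 2·((z_{α/2} + z_β) / d)².
z_{α/2} + z_β = 2.576 + 0.674 = 3.250.
n = 2 × (3.250 / 0.540)² = 2 × 6.019² = 2 × 36.22 = 72.4.
Round up to the next whole participant.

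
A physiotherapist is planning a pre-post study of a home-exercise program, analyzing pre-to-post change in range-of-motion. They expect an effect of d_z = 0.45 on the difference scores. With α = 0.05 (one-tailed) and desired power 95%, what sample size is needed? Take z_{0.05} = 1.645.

n = 54 pairs

For a paired (one-sample on differences) test: n = ((z_{α} + z_β) / d)².
z_{α} + z_β = 1.645 + 1.645 = 3.290.
n = (3.290 / 0.45)² = 7.311² = 53.45.
Round up.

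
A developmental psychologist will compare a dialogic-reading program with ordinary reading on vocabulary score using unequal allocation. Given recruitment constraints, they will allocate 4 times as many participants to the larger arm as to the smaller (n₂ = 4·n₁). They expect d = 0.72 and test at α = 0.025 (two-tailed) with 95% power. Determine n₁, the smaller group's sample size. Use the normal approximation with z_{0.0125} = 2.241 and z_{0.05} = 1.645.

n₁ = 37

With allocation ratio k = n₂/n₁ = 4, Var(x̄₁−x̄₂) = σ²(1/n₁ + 1/(k·n₁)) = σ²·(k+1)/(k·n₁).
So n₁ = (1 + 1/k)·((z_{α/2} + z_β)/d)² = 1.250 × (3.886/0.72)².
n₁ = 1.250 × 29.13 = 36.4.
Round up: n₁ = 37, giving n₂ = 4 × 37 = 148.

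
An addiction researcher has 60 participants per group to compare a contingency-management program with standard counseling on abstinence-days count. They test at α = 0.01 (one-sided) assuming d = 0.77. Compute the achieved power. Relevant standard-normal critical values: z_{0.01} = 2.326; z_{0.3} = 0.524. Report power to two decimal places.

power ≈ 0.97

For two equal groups, power = Φ(d·√(n/2) − z_{α}).
d·√(n/2) = 0.77 × √(60/2) = 0.77 × 5.477 = 4.217.
z_β = 4.217 − 2.326 = 1.891.
Power = Φ(1.891) = 0.971.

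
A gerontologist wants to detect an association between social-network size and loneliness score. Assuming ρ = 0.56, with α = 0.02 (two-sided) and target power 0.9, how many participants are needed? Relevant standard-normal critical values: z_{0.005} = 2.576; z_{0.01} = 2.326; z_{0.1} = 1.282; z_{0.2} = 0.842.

Fisher's z: C = ½·ln((1+r)/(1−r)) = ½·ln(3.5455) = 0.6328.
n = ((z_{α/2} + z_β)/C)² + 3.
(2.326 + 1.282) / 0.6328 = 3.608 / 0.6328 = 5.702.
n = 5.702² + 3 = 32.51 + 3 = 35.5.
Round up.

n = 36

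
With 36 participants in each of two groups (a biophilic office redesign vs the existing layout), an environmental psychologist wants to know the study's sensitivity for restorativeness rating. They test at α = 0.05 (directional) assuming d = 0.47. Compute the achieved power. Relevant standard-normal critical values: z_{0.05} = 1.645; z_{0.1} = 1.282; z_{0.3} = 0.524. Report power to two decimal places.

For two equal groups, power = Φ(d·√(n/2) − z_{α}).
d·√(n/2) = 0.47 × √(36/2) = 0.47 × 4.243 = 1.994.
z_β = 1.994 − 1.645 = 0.349.
Power = Φ(0.349) = 0.636.

power ≈ 0.64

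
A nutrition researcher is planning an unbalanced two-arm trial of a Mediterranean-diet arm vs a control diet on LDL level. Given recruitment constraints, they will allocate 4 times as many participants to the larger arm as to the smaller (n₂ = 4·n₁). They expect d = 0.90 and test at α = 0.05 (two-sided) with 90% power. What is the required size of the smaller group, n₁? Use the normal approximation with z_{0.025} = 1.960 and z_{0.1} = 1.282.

n₁ = 17

With allocation ratio k = n₂/n₁ = 4, Var(x̄₁−x̄₂) = σ²(1/n₁ + 1/(k·n₁)) = σ²·(k+1)/(k·n₁).
So n₁ = (1 + 1/k)·((z_{α/2} + z_β)/d)² = 1.250 × (3.242/0.90)².
n₁ = 1.250 × 12.98 = 16.2.
Round up: n₁ = 17, giving n₂ = 4 × 17 = 68.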